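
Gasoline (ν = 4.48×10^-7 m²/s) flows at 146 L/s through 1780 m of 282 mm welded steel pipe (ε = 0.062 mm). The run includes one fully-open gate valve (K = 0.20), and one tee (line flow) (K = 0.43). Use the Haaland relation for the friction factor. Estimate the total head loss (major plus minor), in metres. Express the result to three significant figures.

H_L ≈ 25.8 m

V = 4Q/(πD²) = 2.338 m/s; V²/2g = 0.2785 m
Re = 1.47×10^6, ε/D = 2.20×10^-4 → f = 0.01458 (Haaland)
Major: h_f = f(L/D)·V²/2g = 0.01458·6312·0.2785 = 25.63 m
Minor: ΣK = 0.630; h_m = ΣK·V²/2g = 0.1755 m
Total H_L = 25.63 + 0.1755 = 25.81 m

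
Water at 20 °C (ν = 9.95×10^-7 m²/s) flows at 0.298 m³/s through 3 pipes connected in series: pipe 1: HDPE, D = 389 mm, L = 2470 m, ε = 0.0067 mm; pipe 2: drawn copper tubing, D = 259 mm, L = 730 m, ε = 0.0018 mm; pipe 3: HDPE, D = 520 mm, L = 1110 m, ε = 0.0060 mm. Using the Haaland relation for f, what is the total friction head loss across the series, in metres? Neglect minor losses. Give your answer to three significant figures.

Pipe 1: V = 2.507 m/s, Re = 9.80×10^5, ε/D = 1.72×10^-5, f = 0.01194, h_1 = f(L/D)V²/2g = 24.30 m
Pipe 2: V = 5.656 m/s, Re = 1.47×10^6, ε/D = 6.95×10^-6, f = 0.01103, h_2 = f(L/D)V²/2g = 50.69 m
Pipe 3: V = 1.403 m/s, Re = 7.33×10^5, ε/D = 1.15×10^-5, f = 0.01238, h_3 = f(L/D)V²/2g = 2.653 m
Series → Q common, losses add: H = Σh = 77.64 m

H ≈ 77.6 m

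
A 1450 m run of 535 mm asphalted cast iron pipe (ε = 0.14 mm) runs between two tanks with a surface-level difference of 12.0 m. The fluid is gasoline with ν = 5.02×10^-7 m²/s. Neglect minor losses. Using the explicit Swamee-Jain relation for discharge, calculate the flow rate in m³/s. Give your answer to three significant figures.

Q ≈ 0.544 m³/s

Swamee-Jain (Type II): Q = -0.965·√(gD⁵h_f/L)·ln[ε/(3.7D) + √(3.17ν²L/(gD³h_f))]
√(gD⁵h_f/L) = √(9.81·0.535⁵·12.0/1450) = 0.05965
ε/(3.7D) = 7.07×10^-5; √(3.17ν²L/(gD³h_f)) = 8.02×10^-6
Q = -0.965·0.05965·ln(7.874×10^-5) = 0.5439 m³/s
Check: V = 2.42 m/s, Re = 2.58×10^6, f = 0.01491, h_f = 12.1 m ≈ 12.0 m ✓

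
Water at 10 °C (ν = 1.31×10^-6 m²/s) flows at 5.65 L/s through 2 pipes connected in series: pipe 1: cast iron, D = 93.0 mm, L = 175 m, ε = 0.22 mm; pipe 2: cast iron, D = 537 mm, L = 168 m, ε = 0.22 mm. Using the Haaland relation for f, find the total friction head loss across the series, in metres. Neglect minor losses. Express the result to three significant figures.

Pipe 1: V = 0.8317 m/s, Re = 5.90×10^4, ε/D = 0.00237, f = 0.02676, h_1 = f(L/D)V²/2g = 1.775 m
Pipe 2: V = 0.02495 m/s, Re = 1.02×10^4, ε/D = 4.10×10^-4, f = 0.03120, h_2 = f(L/D)V²/2g = 3.096×10^-4 m
Series → Q common, losses add: H = Σh = 1.776 m

H ≈ 1.78 m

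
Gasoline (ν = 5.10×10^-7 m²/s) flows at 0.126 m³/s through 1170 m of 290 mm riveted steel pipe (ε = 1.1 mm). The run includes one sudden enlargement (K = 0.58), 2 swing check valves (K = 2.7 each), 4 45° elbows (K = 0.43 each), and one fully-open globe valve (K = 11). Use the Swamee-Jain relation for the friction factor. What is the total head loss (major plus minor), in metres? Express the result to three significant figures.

H_L ≈ 24.5 m

V = 4Q/(πD²) = 1.908 m/s; V²/2g = 0.1855 m
Re = 1.08×10^6, ε/D = 0.00379 → f = 0.02815 (Swamee-Jain)
Major: h_f = f(L/D)·V²/2g = 0.02815·4034·0.1855 = 21.06 m
Minor: ΣK = 18.7; h_m = ΣK·V²/2g = 3.468 m
Total H_L = 21.06 + 3.468 = 24.53 m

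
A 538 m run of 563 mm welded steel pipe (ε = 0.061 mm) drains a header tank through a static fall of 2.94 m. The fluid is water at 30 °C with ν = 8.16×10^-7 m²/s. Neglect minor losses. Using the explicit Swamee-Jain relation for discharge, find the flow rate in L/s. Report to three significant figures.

Q ≈ 533 L/s

Swamee-Jain (Type II): Q = -0.965·√(gD⁵h_f/L)·ln[ε/(3.7D) + √(3.17ν²L/(gD³h_f))]
√(gD⁵h_f/L) = √(9.81·0.563⁵·2.94/538) = 0.05507
ε/(3.7D) = 2.93×10^-5; √(3.17ν²L/(gD³h_f)) = 1.49×10^-5
Q = -0.965·0.05507·ln(4.414×10^-5) = 0.5329 m³/s
Check: V = 2.14 m/s, Re = 1.48×10^6, f = 0.01325, h_f = 2.96 m ≈ 2.94 m ✓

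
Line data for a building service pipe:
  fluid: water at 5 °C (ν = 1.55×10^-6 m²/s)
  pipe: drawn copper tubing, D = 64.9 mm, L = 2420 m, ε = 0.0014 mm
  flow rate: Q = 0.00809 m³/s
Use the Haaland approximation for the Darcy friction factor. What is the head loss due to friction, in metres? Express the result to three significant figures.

V = 4Q/(πD²) = 4·0.00809/(π·0.0649²) = 2.446 m/s
Re = VD/ν = 2.446·0.0649/1.55×10^-6 = 1.02×10^5 → turbulent
ε/D = 0.0014/64.9 = 2.16×10^-5
Haaland: f = 0.01782
h_f = f(L/D)V²/(2g) = 0.01782·(2420/0.0649)·2.446²/(2·9.81) = 202.6 m

h_f ≈ 203 m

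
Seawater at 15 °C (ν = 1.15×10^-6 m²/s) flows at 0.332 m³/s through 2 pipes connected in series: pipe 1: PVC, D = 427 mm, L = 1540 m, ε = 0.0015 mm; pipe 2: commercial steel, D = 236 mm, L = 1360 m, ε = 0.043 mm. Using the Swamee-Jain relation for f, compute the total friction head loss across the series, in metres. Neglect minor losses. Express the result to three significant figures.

H ≈ 253 m

Pipe 1: V = 2.318 m/s, Re = 8.61×10^5, ε/D = 3.51×10^-6, f = 0.01199, h_1 = f(L/D)V²/2g = 11.84 m
Pipe 2: V = 7.590 m/s, Re = 1.56×10^6, ε/D = 1.82×10^-4, f = 0.01424, h_2 = f(L/D)V²/2g = 240.9 m
Series → Q common, losses add: H = Σh = 252.8 m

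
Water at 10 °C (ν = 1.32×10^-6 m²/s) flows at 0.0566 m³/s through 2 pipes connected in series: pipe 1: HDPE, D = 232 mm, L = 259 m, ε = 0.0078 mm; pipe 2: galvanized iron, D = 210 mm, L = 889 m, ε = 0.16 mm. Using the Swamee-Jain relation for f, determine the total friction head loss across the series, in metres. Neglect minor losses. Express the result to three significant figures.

H ≈ 13.0 m

Pipe 1: V = 1.339 m/s, Re = 2.35×10^5, ε/D = 3.36×10^-5, f = 0.01539, h_1 = f(L/D)V²/2g = 1.569 m
Pipe 2: V = 1.634 m/s, Re = 2.60×10^5, ε/D = 7.62×10^-4, f = 0.01985, h_2 = f(L/D)V²/2g = 11.44 m
Series → Q common, losses add: H = Σh = 13.01 m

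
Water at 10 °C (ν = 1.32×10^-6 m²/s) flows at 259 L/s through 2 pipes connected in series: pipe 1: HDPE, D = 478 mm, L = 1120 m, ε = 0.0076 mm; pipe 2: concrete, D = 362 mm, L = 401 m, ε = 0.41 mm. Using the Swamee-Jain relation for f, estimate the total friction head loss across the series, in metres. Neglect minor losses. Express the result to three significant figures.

Pipe 1: V = 1.443 m/s, Re = 5.23×10^5, ε/D = 1.59×10^-5, f = 0.01325, h_1 = f(L/D)V²/2g = 3.296 m
Pipe 2: V = 2.516 m/s, Re = 6.90×10^5, ε/D = 0.00113, f = 0.02075, h_2 = f(L/D)V²/2g = 7.419 m
Series → Q common, losses add: H = Σh = 10.71 m

H ≈ 10.7 m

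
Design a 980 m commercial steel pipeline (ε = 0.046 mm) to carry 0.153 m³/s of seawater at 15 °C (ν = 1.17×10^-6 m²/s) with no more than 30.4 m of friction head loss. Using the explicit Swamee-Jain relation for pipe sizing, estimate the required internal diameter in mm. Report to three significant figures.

Swamee-Jain (Type III): D = 0.66·[ε^1.25·(LQ²/(gh_f))^4.75 + ν·Q^9.4·(L/(gh_f))^5.2]^0.04
LQ²/(gh_f) = 0.07692; L/(gh_f) = 3.286
Term 1 = ε^1.25·(…)^4.75 = 1.94×10^-11; Term 2 = ν·Q^9.4·(…)^5.2 = 1.23×10^-11
D = 0.66·(1.94×10^-11 + 1.23×10^-11)^0.04 = 0.2510 m = 251 mm
Check: V = 3.09 m/s, Re = 6.63×10^5, f = 0.01500, h_f = 28.6 m ≈ 30.4 m ✓

D ≈ 251 mm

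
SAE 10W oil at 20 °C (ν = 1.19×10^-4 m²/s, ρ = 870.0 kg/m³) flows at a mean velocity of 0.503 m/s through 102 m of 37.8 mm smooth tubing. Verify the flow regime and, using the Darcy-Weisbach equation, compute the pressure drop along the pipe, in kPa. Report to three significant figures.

Re = VD/ν = 0.503·0.03780/1.19×10^-4 = 160 → laminar (Re < 2300)
f = 64/Re = 0.4006
h_f = f(L/D)V²/(2g) = 0.4006·(102/0.03780)·0.503²/(2·9.81) = 13.94 m
Δp = ρg·h_f = 870.0·9.81·13.94 = 119.0 kPa

Δp ≈ 119 kPa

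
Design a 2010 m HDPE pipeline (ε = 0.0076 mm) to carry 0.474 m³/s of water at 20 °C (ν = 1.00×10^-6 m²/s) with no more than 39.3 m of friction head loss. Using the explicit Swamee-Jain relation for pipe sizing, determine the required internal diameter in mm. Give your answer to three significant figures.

Swamee-Jain (Type III): D = 0.66·[ε^1.25·(LQ²/(gh_f))^4.75 + ν·Q^9.4·(L/(gh_f))^5.2]^0.04
LQ²/(gh_f) = 1.171; L/(gh_f) = 5.214
Term 1 = ε^1.25·(…)^4.75 = 8.46×10^-7; Term 2 = ν·Q^9.4·(…)^5.2 = 4.80×10^-6
D = 0.66·(8.46×10^-7 + 4.80×10^-6)^0.04 = 0.4070 m = 407 mm
Check: V = 3.64 m/s, Re = 1.48×10^6, f = 0.01143, h_f = 38.2 m ≈ 39.3 m ✓

D ≈ 407 mm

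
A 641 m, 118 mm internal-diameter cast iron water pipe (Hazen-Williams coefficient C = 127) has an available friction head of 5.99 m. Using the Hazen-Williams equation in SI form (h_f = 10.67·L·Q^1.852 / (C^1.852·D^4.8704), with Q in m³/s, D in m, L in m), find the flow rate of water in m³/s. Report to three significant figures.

Rearranging: Q = [h_f·C^1.852·D^4.8704 / (10.67·L)]^(1/1.852)
Q = [5.99·127^1.852·0.118^4.8704 / (10.67·641)]^0.540 = 0.01028 m³/s

Q ≈ 0.0103 m³/s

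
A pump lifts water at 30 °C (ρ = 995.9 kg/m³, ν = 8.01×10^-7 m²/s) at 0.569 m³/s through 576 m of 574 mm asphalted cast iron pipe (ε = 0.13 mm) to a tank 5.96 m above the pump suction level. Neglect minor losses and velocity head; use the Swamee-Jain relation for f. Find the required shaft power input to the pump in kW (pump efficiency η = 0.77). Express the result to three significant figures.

P_shaft ≈ 69.4 kW

V = 4Q/(πD²) = 2.199 m/s; Re = 1.58×10^6; ε/D = 2.26×10^-4; f = 0.01475
h_f = f(L/D)V²/2g = 3.647 m
Total head H = z + h_f = 5.96 + 3.647 = 9.607 m
P_hyd = ρgQH = 995.9·9.81·0.569·9.607 = 53.41 kW
P_shaft = P_hyd/η = 53.41/0.77 = 69.36 kW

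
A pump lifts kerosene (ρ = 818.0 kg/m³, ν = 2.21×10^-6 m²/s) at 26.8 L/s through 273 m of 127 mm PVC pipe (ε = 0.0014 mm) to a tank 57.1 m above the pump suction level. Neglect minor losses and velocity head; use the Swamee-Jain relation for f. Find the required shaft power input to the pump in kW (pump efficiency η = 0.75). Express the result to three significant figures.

P_shaft ≈ 18.8 kW

V = 4Q/(πD²) = 2.116 m/s; Re = 1.22×10^5; ε/D = 1.10×10^-5; f = 0.01723
h_f = f(L/D)V²/2g = 8.450 m
Total head H = z + h_f = 57.1 + 8.450 = 65.55 m
P_hyd = ρgQH = 818.0·9.81·0.0268·65.55 = 14.10 kW
P_shaft = P_hyd/η = 14.10/0.75 = 18.80 kW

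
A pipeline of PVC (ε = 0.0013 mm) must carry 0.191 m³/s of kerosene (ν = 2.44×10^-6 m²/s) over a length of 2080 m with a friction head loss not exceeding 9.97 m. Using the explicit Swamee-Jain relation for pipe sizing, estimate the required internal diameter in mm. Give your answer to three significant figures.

Swamee-Jain (Type III): D = 0.66·[ε^1.25·(LQ²/(gh_f))^4.75 + ν·Q^9.4·(L/(gh_f))^5.2]^0.04
LQ²/(gh_f) = 0.7758; L/(gh_f) = 21.27
Term 1 = ε^1.25·(…)^4.75 = 1.31×10^-8; Term 2 = ν·Q^9.4·(…)^5.2 = 3.41×10^-6
D = 0.66·(1.31×10^-8 + 3.41×10^-6)^0.04 = 0.3990 m = 399 mm
Check: V = 1.53 m/s, Re = 2.50×10^5, f = 0.01491, h_f = 9.25 m ≈ 9.97 m ✓

D ≈ 399 mm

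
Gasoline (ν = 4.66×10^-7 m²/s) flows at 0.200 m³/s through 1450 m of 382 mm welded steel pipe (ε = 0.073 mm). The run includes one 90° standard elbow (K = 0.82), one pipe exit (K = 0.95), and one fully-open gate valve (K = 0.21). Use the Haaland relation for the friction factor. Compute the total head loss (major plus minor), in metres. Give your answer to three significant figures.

H_L ≈ 8.71 m

V = 4Q/(πD²) = 1.745 m/s; V²/2g = 0.1552 m
Re = 1.43×10^6, ε/D = 1.91×10^-4 → f = 0.01426 (Haaland)
Major: h_f = f(L/D)·V²/2g = 0.01426·3796·0.1552 = 8.401 m
Minor: ΣK = 1.98; h_m = ΣK·V²/2g = 0.3073 m
Total H_L = 8.401 + 0.3073 = 8.708 m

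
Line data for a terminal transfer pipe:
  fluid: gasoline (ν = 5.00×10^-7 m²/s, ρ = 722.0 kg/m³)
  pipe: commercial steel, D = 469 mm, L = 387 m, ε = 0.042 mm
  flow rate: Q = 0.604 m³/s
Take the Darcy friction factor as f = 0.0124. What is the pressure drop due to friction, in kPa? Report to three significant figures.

V = 4Q/(πD²) = 4·0.604/(π·0.469²) = 3.496 m/s
h_f = f(L/D)V²/(2g) = 0.01240·(387/0.469)·3.496²/(2·9.81) = 6.375 m
Δp = ρg·h_f = 722.0·9.81·6.375 = 45.15 kPa

Δp ≈ 45.2 kPa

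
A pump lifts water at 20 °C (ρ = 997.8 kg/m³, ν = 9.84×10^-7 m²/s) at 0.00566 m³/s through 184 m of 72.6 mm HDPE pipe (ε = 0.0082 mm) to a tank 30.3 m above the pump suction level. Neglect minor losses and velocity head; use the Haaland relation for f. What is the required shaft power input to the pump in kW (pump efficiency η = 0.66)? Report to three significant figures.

V = 4Q/(πD²) = 1.367 m/s; Re = 1.01×10^5; ε/D = 1.13×10^-4; f = 0.01830
h_f = f(L/D)V²/2g = 4.418 m
Total head H = z + h_f = 30.3 + 4.418 = 34.72 m
P_hyd = ρgQH = 997.8·9.81·0.00566·34.72 = 1.923 kW
P_shaft = P_hyd/η = 1.923/0.66 = 2.914 kW

P_shaft ≈ 2.91 kW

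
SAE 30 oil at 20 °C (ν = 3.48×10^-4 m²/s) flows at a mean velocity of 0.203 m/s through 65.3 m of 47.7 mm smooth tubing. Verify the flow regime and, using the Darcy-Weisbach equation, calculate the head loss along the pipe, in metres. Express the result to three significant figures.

h_f ≈ 6.61 m

Re = VD/ν = 0.203·0.04770/3.48×10^-4 = 27.8 → laminar (Re < 2300)
f = 64/Re = 2.300
h_f = f(L/D)V²/(2g) = 2.300·(65.3/0.04770)·0.203²/(2·9.81) = 6.614 m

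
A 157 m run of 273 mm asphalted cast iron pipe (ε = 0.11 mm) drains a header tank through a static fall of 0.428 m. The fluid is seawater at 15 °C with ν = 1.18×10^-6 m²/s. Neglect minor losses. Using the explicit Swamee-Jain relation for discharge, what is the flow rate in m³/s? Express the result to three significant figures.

Q ≈ 0.0524 m³/s

Swamee-Jain (Type II): Q = -0.965·√(gD⁵h_f/L)·ln[ε/(3.7D) + √(3.17ν²L/(gD³h_f))]
√(gD⁵h_f/L) = √(9.81·0.273⁵·0.428/157) = 0.006368
ε/(3.7D) = 1.09×10^-4; √(3.17ν²L/(gD³h_f)) = 9.01×10^-5
Q = -0.965·0.006368·ln(1.990×10^-4) = 0.05237 m³/s
Check: V = 0.895 m/s, Re = 2.07×10^5, f = 0.01834, h_f = 0.430 m ≈ 0.428 m ✓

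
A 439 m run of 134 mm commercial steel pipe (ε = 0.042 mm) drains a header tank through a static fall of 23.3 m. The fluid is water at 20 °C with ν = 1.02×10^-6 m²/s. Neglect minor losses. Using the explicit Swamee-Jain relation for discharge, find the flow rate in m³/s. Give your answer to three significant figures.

Q ≈ 0.0407 m³/s

Swamee-Jain (Type II): Q = -0.965·√(gD⁵h_f/L)·ln[ε/(3.7D) + √(3.17ν²L/(gD³h_f))]
√(gD⁵h_f/L) = √(9.81·0.134⁵·23.3/439) = 0.004743
ε/(3.7D) = 8.47×10^-5; √(3.17ν²L/(gD³h_f)) = 5.13×10^-5
Q = -0.965·0.004743·ln(1.360×10^-4) = 0.04075 m³/s
Check: V = 2.89 m/s, Re = 3.80×10^5, f = 0.01681, h_f = 23.4 m ≈ 23.3 m ✓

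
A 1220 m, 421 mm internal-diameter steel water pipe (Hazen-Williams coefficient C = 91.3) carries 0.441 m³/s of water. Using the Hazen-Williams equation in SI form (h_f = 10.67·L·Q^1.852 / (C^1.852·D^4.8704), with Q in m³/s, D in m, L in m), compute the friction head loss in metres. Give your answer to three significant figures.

h_f ≈ 45.2 m

h_f = 10.67·1220·0.441^1.852 / (91.3^1.852·0.421^4.8704) = 45.20 m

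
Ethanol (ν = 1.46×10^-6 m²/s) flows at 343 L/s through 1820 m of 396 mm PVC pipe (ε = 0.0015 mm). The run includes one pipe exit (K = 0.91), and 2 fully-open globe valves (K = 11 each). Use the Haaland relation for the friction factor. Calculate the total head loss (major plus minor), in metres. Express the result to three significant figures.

H_L ≈ 31.2 m

V = 4Q/(πD²) = 2.785 m/s; V²/2g = 0.3953 m
Re = 7.55×10^5, ε/D = 3.79×10^-6 → f = 0.01220 (Haaland)
Major: h_f = f(L/D)·V²/2g = 0.01220·4596·0.3953 = 22.17 m
Minor: ΣK = 22.9; h_m = ΣK·V²/2g = 9.056 m
Total H_L = 22.17 + 9.056 = 31.23 m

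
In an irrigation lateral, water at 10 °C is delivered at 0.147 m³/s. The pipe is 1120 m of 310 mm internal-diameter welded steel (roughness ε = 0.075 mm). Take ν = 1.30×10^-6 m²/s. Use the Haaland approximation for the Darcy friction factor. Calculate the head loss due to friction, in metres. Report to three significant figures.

V = 4Q/(πD²) = 4·0.147/(π·0.310²) = 1.948 m/s
Re = VD/ν = 1.948·0.310/1.30×10^-6 = 4.64×10^5 → turbulent
ε/D = 0.075/310 = 2.42×10^-4
Haaland: f = 0.01576
h_f = f(L/D)V²/(2g) = 0.01576·(1120/0.310)·1.948²/(2·9.81) = 11.01 m

h_f ≈ 11.0 m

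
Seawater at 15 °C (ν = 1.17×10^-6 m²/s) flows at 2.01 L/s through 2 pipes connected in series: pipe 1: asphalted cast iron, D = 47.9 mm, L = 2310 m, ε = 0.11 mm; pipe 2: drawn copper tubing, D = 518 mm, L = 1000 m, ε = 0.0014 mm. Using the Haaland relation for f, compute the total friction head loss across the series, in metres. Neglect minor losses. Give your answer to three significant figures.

H ≈ 83.1 m

Pipe 1: V = 1.115 m/s, Re = 4.57×10^4, ε/D = 0.00230, f = 0.02718, h_1 = f(L/D)V²/2g = 83.11 m
Pipe 2: V = 0.009538 m/s, Re = 4220, ε/D = 2.70×10^-6, f = 0.03974, h_2 = f(L/D)V²/2g = 3.557×10^-4 m
Series → Q common, losses add: H = Σh = 83.11 m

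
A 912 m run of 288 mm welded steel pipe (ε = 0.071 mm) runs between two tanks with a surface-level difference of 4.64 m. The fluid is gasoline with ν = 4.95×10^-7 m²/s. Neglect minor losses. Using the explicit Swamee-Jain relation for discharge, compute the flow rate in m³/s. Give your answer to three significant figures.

Swamee-Jain (Type II): Q = -0.965·√(gD⁵h_f/L)·ln[ε/(3.7D) + √(3.17ν²L/(gD³h_f))]
√(gD⁵h_f/L) = √(9.81·0.288⁵·4.64/912) = 0.009944
ε/(3.7D) = 6.66×10^-5; √(3.17ν²L/(gD³h_f)) = 2.55×10^-5
Q = -0.965·0.009944·ln(9.215×10^-5) = 0.08917 m³/s
Check: V = 1.37 m/s, Re = 7.96×10^5, f = 0.01544, h_f = 4.67 m ≈ 4.64 m ✓

Q ≈ 0.0892 m³/s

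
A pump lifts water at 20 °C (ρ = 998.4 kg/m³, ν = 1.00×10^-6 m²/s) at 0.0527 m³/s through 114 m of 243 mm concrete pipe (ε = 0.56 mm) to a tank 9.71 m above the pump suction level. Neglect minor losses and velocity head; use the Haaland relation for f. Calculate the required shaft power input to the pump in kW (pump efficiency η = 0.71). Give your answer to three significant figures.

P_shaft ≈ 7.62 kW

V = 4Q/(πD²) = 1.136 m/s; Re = 2.76×10^5; ε/D = 0.00230; f = 0.02490
h_f = f(L/D)V²/2g = 0.7688 m
Total head H = z + h_f = 9.71 + 0.7688 = 10.48 m
P_hyd = ρgQH = 998.4·9.81·0.0527·10.48 = 5.409 kW
P_shaft = P_hyd/η = 5.409/0.71 = 7.618 kW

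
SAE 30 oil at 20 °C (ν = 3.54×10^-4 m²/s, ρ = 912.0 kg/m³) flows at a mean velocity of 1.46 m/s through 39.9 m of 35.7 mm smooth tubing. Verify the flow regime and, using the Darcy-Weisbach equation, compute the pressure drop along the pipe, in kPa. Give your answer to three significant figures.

Δp ≈ 472 kPa

Re = VD/ν = 1.46·0.03570/3.54×10^-4 = 147 → laminar (Re < 2300)
f = 64/Re = 0.4347
h_f = f(L/D)V²/(2g) = 0.4347·(39.9/0.03570)·1.46²/(2·9.81) = 52.78 m
Δp = ρg·h_f = 912.0·9.81·52.78 = 472.2 kPa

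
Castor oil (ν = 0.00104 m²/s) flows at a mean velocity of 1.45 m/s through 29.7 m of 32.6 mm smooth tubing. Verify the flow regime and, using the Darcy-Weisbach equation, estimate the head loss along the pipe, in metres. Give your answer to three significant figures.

Re = VD/ν = 1.45·0.03260/0.00104 = 45.5 → laminar (Re < 2300)
f = 64/Re = 1.408
h_f = f(L/D)V²/(2g) = 1.408·(29.7/0.03260)·1.45²/(2·9.81) = 137.5 m

h_f ≈ 137 m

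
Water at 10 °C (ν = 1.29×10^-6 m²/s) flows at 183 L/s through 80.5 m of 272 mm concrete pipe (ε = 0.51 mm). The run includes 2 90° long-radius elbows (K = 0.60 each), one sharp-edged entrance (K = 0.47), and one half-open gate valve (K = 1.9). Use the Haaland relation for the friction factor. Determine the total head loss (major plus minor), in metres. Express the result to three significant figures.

H_L ≈ 5.29 m

V = 4Q/(πD²) = 3.149 m/s; V²/2g = 0.5055 m
Re = 6.64×10^5, ε/D = 0.00187 → f = 0.02332 (Haaland)
Major: h_f = f(L/D)·V²/2g = 0.02332·296.0·0.5055 = 3.490 m
Minor: ΣK = 3.57; h_m = ΣK·V²/2g = 1.805 m
Total H_L = 3.490 + 1.805 = 5.294 m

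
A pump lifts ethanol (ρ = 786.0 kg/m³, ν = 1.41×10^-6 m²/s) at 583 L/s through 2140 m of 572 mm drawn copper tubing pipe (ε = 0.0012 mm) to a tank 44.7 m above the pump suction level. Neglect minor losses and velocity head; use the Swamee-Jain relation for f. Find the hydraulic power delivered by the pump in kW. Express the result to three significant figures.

P_hyd ≈ 253 kW

V = 4Q/(πD²) = 2.269 m/s; Re = 9.20×10^5; ε/D = 2.10×10^-6; f = 0.01182
h_f = f(L/D)V²/2g = 11.60 m
Total head H = z + h_f = 44.7 + 11.60 = 56.30 m
P_hyd = ρgQH = 786.0·9.81·0.583·56.30 = 253.1 kW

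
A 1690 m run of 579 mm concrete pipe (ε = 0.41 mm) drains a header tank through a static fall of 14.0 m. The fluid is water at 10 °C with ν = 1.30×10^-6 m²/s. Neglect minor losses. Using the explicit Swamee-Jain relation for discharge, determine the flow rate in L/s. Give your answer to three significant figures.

Q ≈ 594 L/s

Swamee-Jain (Type II): Q = -0.965·√(gD⁵h_f/L)·ln[ε/(3.7D) + √(3.17ν²L/(gD³h_f))]
√(gD⁵h_f/L) = √(9.81·0.579⁵·14.0/1690) = 0.07272
ε/(3.7D) = 1.91×10^-4; √(3.17ν²L/(gD³h_f)) = 1.84×10^-5
Q = -0.965·0.07272·ln(2.098×10^-4) = 0.5943 m³/s
Check: V = 2.26 m/s, Re = 1.01×10^6, f = 0.01857, h_f = 14.1 m ≈ 14.0 m ✓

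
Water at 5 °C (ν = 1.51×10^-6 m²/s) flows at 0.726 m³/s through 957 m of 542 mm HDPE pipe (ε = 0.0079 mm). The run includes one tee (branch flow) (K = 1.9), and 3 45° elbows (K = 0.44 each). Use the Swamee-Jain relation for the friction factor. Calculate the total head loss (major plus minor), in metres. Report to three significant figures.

H_L ≈ 12.1 m

V = 4Q/(πD²) = 3.147 m/s; V²/2g = 0.5047 m
Re = 1.13×10^6, ε/D = 1.46×10^-5 → f = 0.01175 (Swamee-Jain)
Major: h_f = f(L/D)·V²/2g = 0.01175·1766·0.5047 = 10.47 m
Minor: ΣK = 3.22; h_m = ΣK·V²/2g = 1.625 m
Total H_L = 10.47 + 1.625 = 12.10 m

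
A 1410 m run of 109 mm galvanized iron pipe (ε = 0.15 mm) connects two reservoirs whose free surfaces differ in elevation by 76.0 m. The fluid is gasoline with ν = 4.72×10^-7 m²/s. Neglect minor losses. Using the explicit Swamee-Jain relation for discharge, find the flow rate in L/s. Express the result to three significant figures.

Q ≈ 21.5 L/s

Swamee-Jain (Type II): Q = -0.965·√(gD⁵h_f/L)·ln[ε/(3.7D) + √(3.17ν²L/(gD³h_f))]
√(gD⁵h_f/L) = √(9.81·0.109⁵·76.0/1410) = 0.002852
ε/(3.7D) = 3.72×10^-4; √(3.17ν²L/(gD³h_f)) = 3.21×10^-5
Q = -0.965·0.002852·ln(4.040×10^-4) = 0.02151 m³/s
Check: V = 2.30 m/s, Re = 5.32×10^5, f = 0.02182, h_f = 76.4 m ≈ 76.0 m ✓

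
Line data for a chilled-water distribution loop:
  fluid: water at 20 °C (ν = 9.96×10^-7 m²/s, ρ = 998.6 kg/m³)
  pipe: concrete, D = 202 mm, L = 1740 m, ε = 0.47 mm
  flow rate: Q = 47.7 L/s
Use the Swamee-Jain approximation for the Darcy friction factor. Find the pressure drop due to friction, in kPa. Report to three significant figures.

V = 4Q/(πD²) = 4·0.0477/(π·0.202²) = 1.488 m/s
Re = VD/ν = 1.488·0.202/9.96×10^-7 = 3.02×10^5 → turbulent
ε/D = 0.47/202 = 0.00233
Swamee-Jain: f = 0.02508
h_f = f(L/D)V²/(2g) = 0.02508·(1740/0.202)·1.488²/(2·9.81) = 24.39 m
Δp = ρg·h_f = 998.6·9.81·24.39 = 238.9 kPa

Δp ≈ 239 kPa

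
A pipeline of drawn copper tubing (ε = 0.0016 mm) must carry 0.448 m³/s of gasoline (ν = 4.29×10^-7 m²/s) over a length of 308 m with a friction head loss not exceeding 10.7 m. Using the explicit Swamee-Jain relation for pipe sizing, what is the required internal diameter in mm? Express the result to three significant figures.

D ≈ 341 mm

Swamee-Jain (Type III): D = 0.66·[ε^1.25·(LQ²/(gh_f))^4.75 + ν·Q^9.4·(L/(gh_f))^5.2]^0.04
LQ²/(gh_f) = 0.5889; L/(gh_f) = 2.934
Term 1 = ε^1.25·(…)^4.75 = 4.60×10^-9; Term 2 = ν·Q^9.4·(…)^5.2 = 6.10×10^-8
D = 0.66·(4.60×10^-9 + 6.10×10^-8)^0.04 = 0.3406 m = 341 mm
Check: V = 4.92 m/s, Re = 3.90×10^6, f = 0.009619, h_f = 10.7 m ≈ 10.7 m ✓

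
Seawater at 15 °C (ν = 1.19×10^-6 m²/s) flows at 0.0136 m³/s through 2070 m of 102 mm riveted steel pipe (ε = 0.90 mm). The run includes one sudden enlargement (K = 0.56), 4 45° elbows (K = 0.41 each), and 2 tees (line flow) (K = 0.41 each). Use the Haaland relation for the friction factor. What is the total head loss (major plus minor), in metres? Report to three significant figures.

H_L ≈ 106 m

V = 4Q/(πD²) = 1.664 m/s; V²/2g = 0.1412 m
Re = 1.43×10^5, ε/D = 0.00882 → f = 0.03685 (Haaland)
Major: h_f = f(L/D)·V²/2g = 0.03685·20294·0.1412 = 105.6 m
Minor: ΣK = 3.02; h_m = ΣK·V²/2g = 0.4264 m
Total H_L = 105.6 + 0.4264 = 106.0 m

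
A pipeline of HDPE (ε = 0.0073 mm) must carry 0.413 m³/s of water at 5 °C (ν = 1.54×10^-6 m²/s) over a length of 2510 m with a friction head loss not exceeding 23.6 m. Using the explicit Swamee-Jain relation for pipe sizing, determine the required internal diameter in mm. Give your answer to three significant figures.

Swamee-Jain (Type III): D = 0.66·[ε^1.25·(LQ²/(gh_f))^4.75 + ν·Q^9.4·(L/(gh_f))^5.2]^0.04
LQ²/(gh_f) = 1.849; L/(gh_f) = 10.84
Term 1 = ε^1.25·(…)^4.75 = 7.04×10^-6; Term 2 = ν·Q^9.4·(…)^5.2 = 9.12×10^-5
D = 0.66·(7.04×10^-6 + 9.12×10^-5)^0.04 = 0.4563 m = 456 mm
Check: V = 2.53 m/s, Re = 7.48×10^5, f = 0.01252, h_f = 22.4 m ≈ 23.6 m ✓

D ≈ 456 mm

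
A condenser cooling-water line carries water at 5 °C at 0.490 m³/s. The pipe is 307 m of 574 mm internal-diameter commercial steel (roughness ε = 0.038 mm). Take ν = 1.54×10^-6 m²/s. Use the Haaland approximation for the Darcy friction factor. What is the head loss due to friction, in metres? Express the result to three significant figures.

h_f ≈ 1.30 m

V = 4Q/(πD²) = 4·0.490/(π·0.574²) = 1.894 m/s
Re = VD/ν = 1.894·0.574/1.54×10^-6 = 7.06×10^5 → turbulent
ε/D = 0.038/574 = 6.62×10^-5
Haaland: f = 0.01329
h_f = f(L/D)V²/(2g) = 0.01329·(307/0.574)·1.894²/(2·9.81) = 1.299 m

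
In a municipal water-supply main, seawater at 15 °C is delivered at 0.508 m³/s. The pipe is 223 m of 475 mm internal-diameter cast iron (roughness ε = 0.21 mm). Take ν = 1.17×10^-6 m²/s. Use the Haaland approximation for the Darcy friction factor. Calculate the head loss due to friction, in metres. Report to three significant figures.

h_f ≈ 3.28 m

V = 4Q/(πD²) = 4·0.508/(π·0.475²) = 2.867 m/s
Re = VD/ν = 2.867·0.475/1.17×10^-6 = 1.16×10^6 → turbulent
ε/D = 0.21/475 = 4.42×10^-4
Haaland: f = 0.01670
h_f = f(L/D)V²/(2g) = 0.01670·(223/0.475)·2.867²/(2·9.81) = 3.283 m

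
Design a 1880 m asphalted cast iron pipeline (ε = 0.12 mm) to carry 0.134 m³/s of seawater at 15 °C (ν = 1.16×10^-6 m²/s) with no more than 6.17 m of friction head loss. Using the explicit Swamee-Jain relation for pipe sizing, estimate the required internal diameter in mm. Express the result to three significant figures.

Swamee-Jain (Type III): D = 0.66·[ε^1.25·(LQ²/(gh_f))^4.75 + ν·Q^9.4·(L/(gh_f))^5.2]^0.04
LQ²/(gh_f) = 0.5577; L/(gh_f) = 31.06
Term 1 = ε^1.25·(…)^4.75 = 7.84×10^-7; Term 2 = ν·Q^9.4·(…)^5.2 = 4.16×10^-7
D = 0.66·(7.84×10^-7 + 4.16×10^-7)^0.04 = 0.3826 m = 383 mm
Check: V = 1.17 m/s, Re = 3.84×10^5, f = 0.01680, h_f = 5.72 m ≈ 6.17 m ✓

D ≈ 383 mm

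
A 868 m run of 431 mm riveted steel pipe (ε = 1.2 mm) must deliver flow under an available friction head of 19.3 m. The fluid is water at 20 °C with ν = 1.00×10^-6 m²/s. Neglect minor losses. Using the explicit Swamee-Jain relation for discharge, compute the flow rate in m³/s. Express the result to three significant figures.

Q ≈ 0.394 m³/s

Swamee-Jain (Type II): Q = -0.965·√(gD⁵h_f/L)·ln[ε/(3.7D) + √(3.17ν²L/(gD³h_f))]
√(gD⁵h_f/L) = √(9.81·0.431⁵·19.3/868) = 0.05696
ε/(3.7D) = 7.52×10^-4; √(3.17ν²L/(gD³h_f)) = 1.35×10^-5
Q = -0.965·0.05696·ln(7.660×10^-4) = 0.3943 m³/s
Check: V = 2.70 m/s, Re = 1.16×10^6, f = 0.02581, h_f = 19.4 m ≈ 19.3 m ✓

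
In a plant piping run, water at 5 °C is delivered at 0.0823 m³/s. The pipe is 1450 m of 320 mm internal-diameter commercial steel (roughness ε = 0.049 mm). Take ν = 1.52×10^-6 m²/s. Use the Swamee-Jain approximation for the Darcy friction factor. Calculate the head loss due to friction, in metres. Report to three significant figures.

h_f ≈ 4.02 m

V = 4Q/(πD²) = 4·0.0823/(π·0.320²) = 1.023 m/s
Re = VD/ν = 1.023·0.320/1.52×10^-6 = 2.15×10^5 → turbulent
ε/D = 0.049/320 = 1.53×10^-4
Swamee-Jain: f = 0.01662
h_f = f(L/D)V²/(2g) = 0.01662·(1450/0.320)·1.023²/(2·9.81) = 4.020 m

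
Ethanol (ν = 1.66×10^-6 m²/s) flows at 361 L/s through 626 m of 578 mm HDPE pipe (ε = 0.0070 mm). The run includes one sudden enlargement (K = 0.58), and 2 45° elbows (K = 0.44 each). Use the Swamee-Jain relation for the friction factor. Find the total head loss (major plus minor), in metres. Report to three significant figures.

H_L ≈ 1.54 m

V = 4Q/(πD²) = 1.376 m/s; V²/2g = 0.09648 m
Re = 4.79×10^5, ε/D = 1.21×10^-5 → f = 0.01338 (Swamee-Jain)
Major: h_f = f(L/D)·V²/2g = 0.01338·1083·0.09648 = 1.398 m
Minor: ΣK = 1.46; h_m = ΣK·V²/2g = 0.1409 m
Total H_L = 1.398 + 0.1409 = 1.539 m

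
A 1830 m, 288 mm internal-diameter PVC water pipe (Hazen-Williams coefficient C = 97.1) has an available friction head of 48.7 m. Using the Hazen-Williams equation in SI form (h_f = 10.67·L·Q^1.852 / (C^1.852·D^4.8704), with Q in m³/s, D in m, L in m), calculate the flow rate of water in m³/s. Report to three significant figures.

Rearranging: Q = [h_f·C^1.852·D^4.8704 / (10.67·L)]^(1/1.852)
Q = [48.7·97.1^1.852·0.288^4.8704 / (10.67·1830)]^0.540 = 0.1445 m³/s

Q ≈ 0.145 m³/s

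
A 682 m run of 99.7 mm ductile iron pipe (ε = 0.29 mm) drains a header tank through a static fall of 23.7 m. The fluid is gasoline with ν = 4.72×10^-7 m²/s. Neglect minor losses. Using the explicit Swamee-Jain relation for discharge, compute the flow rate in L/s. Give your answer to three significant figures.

Swamee-Jain (Type II): Q = -0.965·√(gD⁵h_f/L)·ln[ε/(3.7D) + √(3.17ν²L/(gD³h_f))]
√(gD⁵h_f/L) = √(9.81·0.0997⁵·23.7/682) = 0.001833
ε/(3.7D) = 7.86×10^-4; √(3.17ν²L/(gD³h_f)) = 4.57×10^-5
Q = -0.965·0.001833·ln(8.319×10^-4) = 0.01254 m³/s
Check: V = 1.61 m/s, Re = 3.39×10^5, f = 0.02649, h_f = 23.8 m ≈ 23.7 m ✓

Q ≈ 12.5 L/s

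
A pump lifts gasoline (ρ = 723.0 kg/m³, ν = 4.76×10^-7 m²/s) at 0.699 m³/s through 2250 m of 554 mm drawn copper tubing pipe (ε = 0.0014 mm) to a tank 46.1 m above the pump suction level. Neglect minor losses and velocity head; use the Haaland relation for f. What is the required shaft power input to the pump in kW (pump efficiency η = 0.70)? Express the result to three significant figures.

V = 4Q/(πD²) = 2.900 m/s; Re = 3.37×10^6; ε/D = 2.53×10^-6; f = 0.009634
h_f = f(L/D)V²/2g = 16.77 m
Total head H = z + h_f = 46.1 + 16.77 = 62.87 m
P_hyd = ρgQH = 723.0·9.81·0.699·62.87 = 311.7 kW
P_shaft = P_hyd/η = 311.7/0.70 = 445.3 kW

P_shaft ≈ 445 kW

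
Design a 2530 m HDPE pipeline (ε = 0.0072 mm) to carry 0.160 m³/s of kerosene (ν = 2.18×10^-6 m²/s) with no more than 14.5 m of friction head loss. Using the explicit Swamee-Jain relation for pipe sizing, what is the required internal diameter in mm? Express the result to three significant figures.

D ≈ 359 mm

Swamee-Jain (Type III): D = 0.66·[ε^1.25·(LQ²/(gh_f))^4.75 + ν·Q^9.4·(L/(gh_f))^5.2]^0.04
LQ²/(gh_f) = 0.4553; L/(gh_f) = 17.79
Term 1 = ε^1.25·(…)^4.75 = 8.89×10^-9; Term 2 = ν·Q^9.4·(…)^5.2 = 2.28×10^-7
D = 0.66·(8.89×10^-9 + 2.28×10^-7)^0.04 = 0.3585 m = 359 mm
Check: V = 1.58 m/s, Re = 2.61×10^5, f = 0.01498, h_f = 13.5 m ≈ 14.5 m ✓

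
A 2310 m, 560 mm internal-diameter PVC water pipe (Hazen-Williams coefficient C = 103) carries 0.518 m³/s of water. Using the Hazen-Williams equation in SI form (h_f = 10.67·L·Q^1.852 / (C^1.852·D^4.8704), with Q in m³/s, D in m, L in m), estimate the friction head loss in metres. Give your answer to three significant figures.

h_f ≈ 23.0 m

h_f = 10.67·2310·0.518^1.852 / (103^1.852·0.560^4.8704) = 22.98 m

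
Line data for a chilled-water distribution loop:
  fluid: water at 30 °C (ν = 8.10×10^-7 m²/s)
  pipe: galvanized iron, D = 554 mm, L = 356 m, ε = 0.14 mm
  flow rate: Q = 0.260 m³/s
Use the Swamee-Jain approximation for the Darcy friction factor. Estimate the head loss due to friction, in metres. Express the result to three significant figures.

V = 4Q/(πD²) = 4·0.260/(π·0.554²) = 1.079 m/s
Re = VD/ν = 1.079·0.554/8.10×10^-7 = 7.38×10^5 → turbulent
ε/D = 0.14/554 = 2.53×10^-4
Swamee-Jain: f = 0.01557
h_f = f(L/D)V²/(2g) = 0.01557·(356/0.554)·1.079²/(2·9.81) = 0.5932 m

h_f ≈ 0.593 m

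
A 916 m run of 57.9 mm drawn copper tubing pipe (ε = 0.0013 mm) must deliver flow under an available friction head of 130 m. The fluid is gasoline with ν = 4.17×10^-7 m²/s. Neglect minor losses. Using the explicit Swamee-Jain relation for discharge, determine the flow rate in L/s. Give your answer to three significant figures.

Swamee-Jain (Type II): Q = -0.965·√(gD⁵h_f/L)·ln[ε/(3.7D) + √(3.17ν²L/(gD³h_f))]
√(gD⁵h_f/L) = √(9.81·0.0579⁵·130/916) = 9.518×10^-4
ε/(3.7D) = 6.07×10^-6; √(3.17ν²L/(gD³h_f)) = 4.52×10^-5
Q = -0.965·9.518×10^-4·ln(5.123×10^-5) = 0.009074 m³/s
Check: V = 3.45 m/s, Re = 4.79×10^5, f = 0.01354, h_f = 130 m ≈ 130 m ✓

Q ≈ 9.07 L/s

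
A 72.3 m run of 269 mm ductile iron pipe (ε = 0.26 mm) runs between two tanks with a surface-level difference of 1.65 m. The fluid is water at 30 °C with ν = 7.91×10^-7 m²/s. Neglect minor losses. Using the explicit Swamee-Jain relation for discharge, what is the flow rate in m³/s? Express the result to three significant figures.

Q ≈ 0.140 m³/s

Swamee-Jain (Type II): Q = -0.965·√(gD⁵h_f/L)·ln[ε/(3.7D) + √(3.17ν²L/(gD³h_f))]
√(gD⁵h_f/L) = √(9.81·0.269⁵·1.65/72.3) = 0.01776
ε/(3.7D) = 2.61×10^-4; √(3.17ν²L/(gD³h_f)) = 2.13×10^-5
Q = -0.965·0.01776·ln(2.826×10^-4) = 0.1400 m³/s
Check: V = 2.46 m/s, Re = 8.38×10^5, f = 0.01994, h_f = 1.66 m ≈ 1.65 m ✓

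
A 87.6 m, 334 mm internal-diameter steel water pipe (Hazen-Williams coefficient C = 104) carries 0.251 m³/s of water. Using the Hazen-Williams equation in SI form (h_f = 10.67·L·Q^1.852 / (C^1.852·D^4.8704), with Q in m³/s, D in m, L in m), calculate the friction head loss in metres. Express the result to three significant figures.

h_f ≈ 2.77 m

h_f = 10.67·87.6·0.251^1.852 / (104^1.852·0.334^4.8704) = 2.772 m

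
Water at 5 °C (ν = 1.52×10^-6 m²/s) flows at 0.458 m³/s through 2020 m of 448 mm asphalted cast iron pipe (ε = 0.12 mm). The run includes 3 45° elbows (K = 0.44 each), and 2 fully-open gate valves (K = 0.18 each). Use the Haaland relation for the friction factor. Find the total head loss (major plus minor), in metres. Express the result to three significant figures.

H_L ≈ 30.6 m

V = 4Q/(πD²) = 2.905 m/s; V²/2g = 0.4303 m
Re = 8.56×10^5, ε/D = 2.68×10^-4 → f = 0.01541 (Haaland)
Major: h_f = f(L/D)·V²/2g = 0.01541·4509·0.4303 = 29.89 m
Minor: ΣK = 1.68; h_m = ΣK·V²/2g = 0.7229 m
Total H_L = 29.89 + 0.7229 = 30.61 m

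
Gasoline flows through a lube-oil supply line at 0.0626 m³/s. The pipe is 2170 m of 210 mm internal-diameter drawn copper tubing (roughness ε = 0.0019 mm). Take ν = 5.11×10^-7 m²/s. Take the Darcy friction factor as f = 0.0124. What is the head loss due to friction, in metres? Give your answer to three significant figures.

h_f ≈ 21.3 m

V = 4Q/(πD²) = 4·0.0626/(π·0.210²) = 1.807 m/s
h_f = f(L/D)V²/(2g) = 0.01240·(2170/0.210)·1.807²/(2·9.81) = 21.33 m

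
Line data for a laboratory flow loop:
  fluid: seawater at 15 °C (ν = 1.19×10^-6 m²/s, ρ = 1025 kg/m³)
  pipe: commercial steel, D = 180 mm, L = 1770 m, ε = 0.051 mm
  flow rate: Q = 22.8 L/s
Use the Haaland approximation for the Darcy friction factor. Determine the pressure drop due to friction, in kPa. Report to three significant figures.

Δp ≈ 74.0 kPa

V = 4Q/(πD²) = 4·0.0228/(π·0.180²) = 0.8960 m/s
Re = VD/ν = 0.8960·0.180/1.19×10^-6 = 1.36×10^5 → turbulent
ε/D = 0.051/180 = 2.83×10^-4
Haaland: f = 0.01829
h_f = f(L/D)V²/(2g) = 0.01829·(1770/0.180)·0.8960²/(2·9.81) = 7.357 m
Δp = ρg·h_f = 1025·9.81·7.357 = 73.98 kPa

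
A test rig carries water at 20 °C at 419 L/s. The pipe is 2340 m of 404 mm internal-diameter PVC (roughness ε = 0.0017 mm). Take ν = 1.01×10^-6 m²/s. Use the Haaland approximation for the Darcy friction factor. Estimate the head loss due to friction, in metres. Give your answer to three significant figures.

V = 4Q/(πD²) = 4·0.419/(π·0.404²) = 3.269 m/s
Re = VD/ν = 3.269·0.404/1.01×10^-6 = 1.31×10^6 → turbulent
ε/D = 0.0017/404 = 4.21×10^-6
Haaland: f = 0.01117
h_f = f(L/D)V²/(2g) = 0.01117·(2340/0.404)·3.269²/(2·9.81) = 35.22 m

h_f ≈ 35.2 m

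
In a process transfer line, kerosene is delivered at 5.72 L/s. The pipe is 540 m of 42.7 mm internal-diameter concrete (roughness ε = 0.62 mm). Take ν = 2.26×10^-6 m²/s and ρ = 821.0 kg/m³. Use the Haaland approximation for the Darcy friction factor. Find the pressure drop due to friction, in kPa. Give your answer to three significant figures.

V = 4Q/(πD²) = 4·0.00572/(π·0.0427²) = 3.994 m/s
Re = VD/ν = 3.994·0.0427/2.26×10^-6 = 7.55×10^4 → turbulent
ε/D = 0.62/42.7 = 0.0145
Haaland: f = 0.04386
h_f = f(L/D)V²/(2g) = 0.04386·(540/0.0427)·3.994²/(2·9.81) = 451.1 m
Δp = ρg·h_f = 821.0·9.81·451.1 = 3633 kPa

Δp ≈ 3630 kPa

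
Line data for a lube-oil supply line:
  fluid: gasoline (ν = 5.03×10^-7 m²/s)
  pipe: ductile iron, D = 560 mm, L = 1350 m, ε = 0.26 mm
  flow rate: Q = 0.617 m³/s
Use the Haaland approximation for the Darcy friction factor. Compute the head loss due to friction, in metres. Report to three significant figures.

V = 4Q/(πD²) = 4·0.617/(π·0.560²) = 2.505 m/s
Re = VD/ν = 2.505·0.560/5.03×10^-7 = 2.79×10^6 → turbulent
ε/D = 0.26/560 = 4.64×10^-4
Haaland: f = 0.01663
h_f = f(L/D)V²/(2g) = 0.01663·(1350/0.560)·2.505²/(2·9.81) = 12.82 m

h_f ≈ 12.8 m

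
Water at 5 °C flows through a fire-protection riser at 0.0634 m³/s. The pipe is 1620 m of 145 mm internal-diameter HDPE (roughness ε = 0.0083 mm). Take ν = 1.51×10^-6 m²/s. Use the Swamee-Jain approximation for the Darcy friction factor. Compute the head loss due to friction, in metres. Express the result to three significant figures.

V = 4Q/(πD²) = 4·0.0634/(π·0.145²) = 3.839 m/s
Re = VD/ν = 3.839·0.145/1.51×10^-6 = 3.69×10^5 → turbulent
ε/D = 0.0083/145 = 5.72×10^-5
Swamee-Jain: f = 0.01455
h_f = f(L/D)V²/(2g) = 0.01455·(1620/0.145)·3.839²/(2·9.81) = 122.1 m

h_f ≈ 122 m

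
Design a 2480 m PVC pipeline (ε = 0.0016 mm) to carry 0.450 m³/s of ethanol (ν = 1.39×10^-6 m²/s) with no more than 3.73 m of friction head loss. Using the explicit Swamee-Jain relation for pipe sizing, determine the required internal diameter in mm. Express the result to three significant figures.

D ≈ 685 mm

Swamee-Jain (Type III): D = 0.66·[ε^1.25·(LQ²/(gh_f))^4.75 + ν·Q^9.4·(L/(gh_f))^5.2]^0.04
LQ²/(gh_f) = 13.72; L/(gh_f) = 67.78
Term 1 = ε^1.25·(…)^4.75 = 0.0144; Term 2 = ν·Q^9.4·(…)^5.2 = 2.54
D = 0.66·(0.0144 + 2.54)^0.04 = 0.6852 m = 685 mm
Check: V = 1.22 m/s, Re = 6.02×10^5, f = 0.01271, h_f = 3.49 m ≈ 3.73 m ✓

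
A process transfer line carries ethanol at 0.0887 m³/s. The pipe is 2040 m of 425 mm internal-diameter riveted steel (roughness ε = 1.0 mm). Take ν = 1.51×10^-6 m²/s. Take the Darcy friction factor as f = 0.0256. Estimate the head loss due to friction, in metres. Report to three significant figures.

V = 4Q/(πD²) = 4·0.0887/(π·0.425²) = 0.6253 m/s
h_f = f(L/D)V²/(2g) = 0.02560·(2040/0.425)·0.6253²/(2·9.81) = 2.448 m

h_f ≈ 2.45 m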